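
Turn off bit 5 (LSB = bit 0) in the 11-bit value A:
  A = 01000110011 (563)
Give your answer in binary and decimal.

Mask = ~(1 << 5) = 11111011111
Bit 5 of A is 1, so AND-ing with the mask clears it to 0.
  01000110011
& 11111011111
-------------
  01000010011

Answer: 01000010011 (531)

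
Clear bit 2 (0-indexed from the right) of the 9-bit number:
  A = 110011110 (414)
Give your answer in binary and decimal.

Mask = ~(1 << 2) = 111111011
Bit 2 of A is 1, so AND-ing with the mask clears it to 0.
  110011110
& 111111011
-----------
  110011010

Answer: 110011010 (410)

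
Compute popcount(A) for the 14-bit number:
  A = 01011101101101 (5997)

01011101101101
1-bits at positions (from bit 0 = LSB): 0, 2, 3, 5, 6, 8, 9, 10, 12
Count = 9

Answer: 9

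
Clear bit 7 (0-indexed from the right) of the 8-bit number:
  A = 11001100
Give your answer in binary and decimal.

Mask = ~(1 << 7) = 01111111
Bit 7 of A is 1, so AND-ing with the mask clears it to 0.
  11001100
& 01111111
----------
  01001100

Answer: 01001100 (76)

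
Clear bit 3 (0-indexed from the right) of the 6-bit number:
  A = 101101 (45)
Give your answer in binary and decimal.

Mask = ~(1 << 3) = 110111
Bit 3 of A is 1, so AND-ing with the mask clears it to 0.
  101101
& 110111
--------
  100101

Answer: 100101 (37)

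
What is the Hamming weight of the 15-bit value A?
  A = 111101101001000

111101101001000
1-bits at positions (from bit 0 = LSB): 3, 6, 8, 9, 11, 12, 13, 14
Count = 8

Answer: 8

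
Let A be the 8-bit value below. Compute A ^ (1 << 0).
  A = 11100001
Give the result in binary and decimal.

Mask = 1 << 0 = 00000001
Bit 0 of A is 1; XOR with the mask flips it to 0.
  11100001
^ 00000001
----------
  11100000

Answer: 11100000 (224)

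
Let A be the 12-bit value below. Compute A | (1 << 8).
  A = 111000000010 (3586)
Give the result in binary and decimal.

Mask = 1 << 8 = 000100000000
Bit 8 of A is 0, so OR-ing with the mask flips it to 1.
  111000000010
| 000100000000
--------------
  111100000010

Answer: 111100000010 (3842)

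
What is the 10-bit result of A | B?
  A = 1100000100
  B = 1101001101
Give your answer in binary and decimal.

Apply | to each column (1 where either bit is 1):
  1100000100
| 1101001101
------------
  1101001101

Answer: 1101001101 (845)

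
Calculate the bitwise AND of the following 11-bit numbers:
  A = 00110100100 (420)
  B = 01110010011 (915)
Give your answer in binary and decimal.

Apply & to each column (1 only where both bits are 1):
  00110100100
& 01110010011
-------------
  00110000000

Answer: 00110000000 (384)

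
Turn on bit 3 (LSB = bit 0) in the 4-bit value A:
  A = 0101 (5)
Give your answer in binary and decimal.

Mask = 1 << 3 = 1000
Bit 3 of A is 0, so OR-ing with the mask flips it to 1.
  0101
| 1000
------
  1101

Answer: 1101 (13)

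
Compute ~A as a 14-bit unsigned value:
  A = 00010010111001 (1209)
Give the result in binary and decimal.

Flip each bit (0->1, 1->0):
  00010010111001
  11101101000110

Answer: 11101101000110 (15174)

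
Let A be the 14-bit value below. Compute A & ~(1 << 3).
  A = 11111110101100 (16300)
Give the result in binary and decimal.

Mask = ~(1 << 3) = 11111111110111
Bit 3 of A is 1, so AND-ing with the mask clears it to 0.
  11111110101100
& 11111111110111
----------------
  11111110100100

Answer: 11111110100100 (16292)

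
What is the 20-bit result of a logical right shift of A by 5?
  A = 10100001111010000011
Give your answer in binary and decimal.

Logical shift right by 5: drop the bottom 5 bit(s), prepend 5 zero(s) on the left.
  10100001111010000011  ->  keep [101000011110100], discard [00011], prepend 00000
= 00000101000011110100

Answer: 00000101000011110100 (20724)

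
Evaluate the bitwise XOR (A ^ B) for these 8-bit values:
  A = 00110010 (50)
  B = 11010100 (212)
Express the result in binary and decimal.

Apply ^ to each column (1 where bits differ):
  00110010
^ 11010100
----------
  11100110

Answer: 11100110 (230)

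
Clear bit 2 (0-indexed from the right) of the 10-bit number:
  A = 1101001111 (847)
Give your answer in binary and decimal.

Mask = ~(1 << 2) = 1111111011
Bit 2 of A is 1, so AND-ing with the mask clears it to 0.
  1101001111
& 1111111011
------------
  1101001011

Answer: 1101001011 (843)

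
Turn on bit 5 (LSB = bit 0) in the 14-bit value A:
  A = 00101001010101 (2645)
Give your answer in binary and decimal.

Mask = 1 << 5 = 00000000100000
Bit 5 of A is 0, so OR-ing with the mask flips it to 1.
  00101001010101
| 00000000100000
----------------
  00101001110101

Answer: 00101001110101 (2677)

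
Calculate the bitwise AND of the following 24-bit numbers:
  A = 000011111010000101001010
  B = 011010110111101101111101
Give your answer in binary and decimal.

Apply & to each column (1 only where both bits are 1):
  000011111010000101001010
& 011010110111101101111101
--------------------------
  000010110010000101001000

Answer: 000010110010000101001000 (729416)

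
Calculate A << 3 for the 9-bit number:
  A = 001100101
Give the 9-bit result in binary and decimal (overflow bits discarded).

Shift left by 3: drop the top 3 bit(s), append 3 zero(s) on the right.
  001100101  ->  discard [001], keep [100101], append 000
= 100101000

Answer: 100101000 (296)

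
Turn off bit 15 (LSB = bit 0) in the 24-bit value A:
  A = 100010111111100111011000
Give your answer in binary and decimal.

Mask = ~(1 << 15) = 111111110111111111111111
Bit 15 of A is 1, so AND-ing with the mask clears it to 0.
  100010111111100111011000
& 111111110111111111111111
--------------------------
  100010110111100111011000

Answer: 100010110111100111011000 (9140696)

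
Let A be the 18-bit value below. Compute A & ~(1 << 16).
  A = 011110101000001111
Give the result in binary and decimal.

Mask = ~(1 << 16) = 101111111111111111
Bit 16 of A is 1, so AND-ing with the mask clears it to 0.
  011110101000001111
& 101111111111111111
--------------------
  001110101000001111

Answer: 001110101000001111 (59919)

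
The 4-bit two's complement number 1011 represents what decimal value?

MSB is 1, so the value is negative. Find the magnitude:
1. Invert bits:  0100
2. Add 1:        0101  = 5
3. Apply sign:   -5

Answer: -5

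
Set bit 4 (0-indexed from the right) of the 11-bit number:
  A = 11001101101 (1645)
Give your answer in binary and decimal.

Mask = 1 << 4 = 00000010000
Bit 4 of A is 0, so OR-ing with the mask flips it to 1.
  11001101101
| 00000010000
-------------
  11001111101

Answer: 11001111101 (1661)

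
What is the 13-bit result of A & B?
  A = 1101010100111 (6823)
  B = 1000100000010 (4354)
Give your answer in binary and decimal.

Apply & to each column (1 only where both bits are 1):
  1101010100111
& 1000100000010
---------------
  1000000000010

Answer: 1000000000010 (4098)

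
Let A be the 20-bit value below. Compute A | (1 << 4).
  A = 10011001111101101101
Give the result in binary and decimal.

Mask = 1 << 4 = 00000000000000010000
Bit 4 of A is 0, so OR-ing with the mask flips it to 1.
  10011001111101101101
| 00000000000000010000
----------------------
  10011001111101111101

Answer: 10011001111101111101 (630653)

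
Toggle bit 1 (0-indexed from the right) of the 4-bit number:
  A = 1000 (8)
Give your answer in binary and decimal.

Mask = 1 << 1 = 0010
Bit 1 of A is 0; XOR with the mask flips it to 1.
  1000
^ 0010
------
  1010

Answer: 1010 (10)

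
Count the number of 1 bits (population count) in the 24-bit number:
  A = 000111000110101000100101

000111000110101000100101
1-bits at positions (from bit 0 = LSB): 0, 2, 5, 9, 11, 13, 14, 18, 19, 20
Count = 10

Answer: 10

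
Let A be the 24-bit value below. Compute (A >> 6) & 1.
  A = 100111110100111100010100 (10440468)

Bit 6 is the 7th from the right.
  100111110100111100010100
                   ^
That bit is 0.

Answer: 0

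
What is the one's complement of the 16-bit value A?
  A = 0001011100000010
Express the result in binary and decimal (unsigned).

Flip each bit (0->1, 1->0):
  0001011100000010
  1110100011111101

Answer: 1110100011111101 (59645)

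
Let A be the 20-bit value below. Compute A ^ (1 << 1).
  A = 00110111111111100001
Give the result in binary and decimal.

Mask = 1 << 1 = 00000000000000000010
Bit 1 of A is 0; XOR with the mask flips it to 1.
  00110111111111100001
^ 00000000000000000010
----------------------
  00110111111111100011

Answer: 00110111111111100011 (229347)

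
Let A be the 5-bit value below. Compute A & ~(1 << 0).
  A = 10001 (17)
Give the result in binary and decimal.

Mask = ~(1 << 0) = 11110
Bit 0 of A is 1, so AND-ing with the mask clears it to 0.
  10001
& 11110
-------
  10000

Answer: 10000 (16)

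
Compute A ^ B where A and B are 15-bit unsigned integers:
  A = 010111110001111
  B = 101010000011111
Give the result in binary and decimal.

Apply ^ to each column (1 where bits differ):
  010111110001111
^ 101010000011111
-----------------
  111101110010000

Answer: 111101110010000 (31632)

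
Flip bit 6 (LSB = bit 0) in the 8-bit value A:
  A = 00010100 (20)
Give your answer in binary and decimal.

Mask = 1 << 6 = 01000000
Bit 6 of A is 0; XOR with the mask flips it to 1.
  00010100
^ 01000000
----------
  01010100

Answer: 01010100 (84)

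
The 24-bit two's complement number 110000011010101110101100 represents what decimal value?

MSB is 1, so the value is negative. Find the magnitude:
1. Invert bits:  001111100101010001010011
2. Add 1:        001111100101010001010100  = 4084820
3. Apply sign:   -4084820

Answer: -4084820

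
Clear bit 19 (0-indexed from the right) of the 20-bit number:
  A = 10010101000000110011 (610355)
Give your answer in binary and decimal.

Mask = ~(1 << 19) = 01111111111111111111
Bit 19 of A is 1, so AND-ing with the mask clears it to 0.
  10010101000000110011
& 01111111111111111111
----------------------
  00010101000000110011

Answer: 00010101000000110011 (86067)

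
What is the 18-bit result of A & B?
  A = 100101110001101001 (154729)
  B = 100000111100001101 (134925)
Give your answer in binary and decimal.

Apply & to each column (1 only where both bits are 1):
  100101110001101001
& 100000111100001101
--------------------
  100000110000001001

Answer: 100000110000001001 (134153)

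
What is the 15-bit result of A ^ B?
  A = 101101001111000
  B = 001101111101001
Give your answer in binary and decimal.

Apply ^ to each column (1 where bits differ):
  101101001111000
^ 001101111101001
-----------------
  100000110010001

Answer: 100000110010001 (16785)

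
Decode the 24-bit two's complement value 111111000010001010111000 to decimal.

MSB is 1, so the value is negative. Find the magnitude:
1. Invert bits:  000000111101110101000111
2. Add 1:        000000111101110101001000  = 253256
3. Apply sign:   -253256

Answer: -253256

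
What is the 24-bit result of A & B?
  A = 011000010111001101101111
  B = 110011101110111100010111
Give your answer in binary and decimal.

Apply & to each column (1 only where both bits are 1):
  011000010111001101101111
& 110011101110111100010111
--------------------------
  010000000110001100000111

Answer: 010000000110001100000111 (4219655)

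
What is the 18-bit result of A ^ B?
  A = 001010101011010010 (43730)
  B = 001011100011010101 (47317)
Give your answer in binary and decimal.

Apply ^ to each column (1 where bits differ):
  001010101011010010
^ 001011100011010101
--------------------
  000001001000000111

Answer: 000001001000000111 (4615)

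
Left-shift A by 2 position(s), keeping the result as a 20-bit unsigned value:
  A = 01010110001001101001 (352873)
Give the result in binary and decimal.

Shift left by 2: drop the top 2 bit(s), append 2 zero(s) on the right.
  01010110001001101001  ->  discard [01], keep [010110001001101001], append 00
= 01011000100110100100

Answer: 01011000100110100100 (362916)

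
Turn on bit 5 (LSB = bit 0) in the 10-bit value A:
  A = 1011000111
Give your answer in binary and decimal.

Mask = 1 << 5 = 0000100000
Bit 5 of A is 0, so OR-ing with the mask flips it to 1.
  1011000111
| 0000100000
------------
  1011100111

Answer: 1011100111 (743)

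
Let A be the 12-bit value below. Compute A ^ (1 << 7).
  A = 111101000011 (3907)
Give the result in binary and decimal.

Mask = 1 << 7 = 000010000000
Bit 7 of A is 0; XOR with the mask flips it to 1.
  111101000011
^ 000010000000
--------------
  111111000011

Answer: 111111000011 (4035)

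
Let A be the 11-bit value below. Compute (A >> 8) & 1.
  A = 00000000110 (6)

Bit 8 is the 9th from the right.
  00000000110
    ^
That bit is 0.

Answer: 0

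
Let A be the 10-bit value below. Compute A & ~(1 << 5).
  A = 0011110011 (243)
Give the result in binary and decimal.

Mask = ~(1 << 5) = 1111011111
Bit 5 of A is 1, so AND-ing with the mask clears it to 0.
  0011110011
& 1111011111
------------
  0011010011

Answer: 0011010011 (211)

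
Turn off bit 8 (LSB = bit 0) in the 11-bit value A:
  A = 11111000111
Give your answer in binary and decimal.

Mask = ~(1 << 8) = 11011111111
Bit 8 of A is 1, so AND-ing with the mask clears it to 0.
  11111000111
& 11011111111
-------------
  11011000111

Answer: 11011000111 (1735)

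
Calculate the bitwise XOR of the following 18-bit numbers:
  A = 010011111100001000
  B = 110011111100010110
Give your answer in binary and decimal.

Apply ^ to each column (1 where bits differ):
  010011111100001000
^ 110011111100010110
--------------------
  100000000000011110

Answer: 100000000000011110 (131102)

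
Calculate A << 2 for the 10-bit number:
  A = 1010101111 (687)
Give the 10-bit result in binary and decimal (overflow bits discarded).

Shift left by 2: drop the top 2 bit(s), append 2 zero(s) on the right.
  1010101111  ->  discard [10], keep [10101111], append 00
= 1010111100

Answer: 1010111100 (700)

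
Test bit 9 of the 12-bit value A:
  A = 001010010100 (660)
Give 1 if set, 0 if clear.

Bit 9 is the 10th from the right.
  001010010100
    ^
That bit is 1.

Answer: 1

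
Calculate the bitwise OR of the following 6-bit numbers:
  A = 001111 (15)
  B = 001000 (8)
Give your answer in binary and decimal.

Apply | to each column (1 where either bit is 1):
  001111
| 001000
--------
  001111

Answer: 001111 (15)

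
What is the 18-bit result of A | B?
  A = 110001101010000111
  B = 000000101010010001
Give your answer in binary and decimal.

Apply | to each column (1 where either bit is 1):
  110001101010000111
| 000000101010010001
--------------------
  110001101010010111

Answer: 110001101010010111 (203415)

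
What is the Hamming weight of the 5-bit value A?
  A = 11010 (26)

11010
1-bits at positions (from bit 0 = LSB): 1, 3, 4
Count = 3

Answer: 3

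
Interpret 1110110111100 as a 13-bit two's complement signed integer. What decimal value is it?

MSB is 1, so the value is negative. Find the magnitude:
1. Invert bits:  0001001000011
2. Add 1:        0001001000100  = 580
3. Apply sign:   -580

Answer: -580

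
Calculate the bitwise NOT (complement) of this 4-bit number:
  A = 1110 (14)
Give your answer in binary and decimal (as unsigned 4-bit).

Flip each bit (0->1, 1->0):
  1110
  0001

Answer: 0001 (1)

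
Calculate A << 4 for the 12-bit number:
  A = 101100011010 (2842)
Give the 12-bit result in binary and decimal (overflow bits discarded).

Shift left by 4: drop the top 4 bit(s), append 4 zero(s) on the right.
  101100011010  ->  discard [1011], keep [00011010], append 0000
= 000110100000

Answer: 000110100000 (416)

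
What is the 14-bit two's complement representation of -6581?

1. Binary of +6581:  01100110110101
2. Invert bits:     10011001001010
3. Add 1:           10011001001011

Answer: 10011001001011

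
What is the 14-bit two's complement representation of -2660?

1. Binary of +2660:  00101001100100
2. Invert bits:     11010110011011
3. Add 1:           11010110011100

Answer: 11010110011100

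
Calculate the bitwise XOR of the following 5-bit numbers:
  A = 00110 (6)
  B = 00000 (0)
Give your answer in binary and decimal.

Apply ^ to each column (1 where bits differ):
  00110
^ 00000
-------
  00110

Answer: 00110 (6)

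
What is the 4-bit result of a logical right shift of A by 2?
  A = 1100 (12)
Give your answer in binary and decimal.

Logical shift right by 2: drop the bottom 2 bit(s), prepend 2 zero(s) on the left.
  1100  ->  keep [11], discard [00], prepend 00
= 0011

Answer: 0011 (3)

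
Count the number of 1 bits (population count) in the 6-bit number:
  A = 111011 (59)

111011
1-bits at positions (from bit 0 = LSB): 0, 1, 3, 4, 5
Count = 5

Answer: 5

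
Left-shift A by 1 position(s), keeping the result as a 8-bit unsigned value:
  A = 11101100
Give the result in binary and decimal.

Shift left by 1: drop the top 1 bit(s), append 1 zero(s) on the right.
  11101100  ->  discard [1], keep [1101100], append 0
= 11011000

Answer: 11011000 (216)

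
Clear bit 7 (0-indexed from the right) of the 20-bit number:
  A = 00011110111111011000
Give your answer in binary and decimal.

Mask = ~(1 << 7) = 11111111111101111111
Bit 7 of A is 1, so AND-ing with the mask clears it to 0.
  00011110111111011000
& 11111111111101111111
----------------------
  00011110111101011000

Answer: 00011110111101011000 (126808)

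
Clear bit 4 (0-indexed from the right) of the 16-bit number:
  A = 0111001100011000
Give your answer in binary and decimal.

Mask = ~(1 << 4) = 1111111111101111
Bit 4 of A is 1, so AND-ing with the mask clears it to 0.
  0111001100011000
& 1111111111101111
------------------
  0111001100001000

Answer: 0111001100001000 (29448)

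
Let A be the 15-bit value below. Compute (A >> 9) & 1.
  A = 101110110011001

Bit 9 is the 10th from the right.
  101110110011001
       ^
That bit is 0.

Answer: 0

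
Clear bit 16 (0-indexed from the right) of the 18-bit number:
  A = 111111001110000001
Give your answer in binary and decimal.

Mask = ~(1 << 16) = 101111111111111111
Bit 16 of A is 1, so AND-ing with the mask clears it to 0.
  111111001110000001
& 101111111111111111
--------------------
  101111001110000001

Answer: 101111001110000001 (193409)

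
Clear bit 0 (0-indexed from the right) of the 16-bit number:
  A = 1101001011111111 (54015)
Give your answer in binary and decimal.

Mask = ~(1 << 0) = 1111111111111110
Bit 0 of A is 1, so AND-ing with the mask clears it to 0.
  1101001011111111
& 1111111111111110
------------------
  1101001011111110

Answer: 1101001011111110 (54014)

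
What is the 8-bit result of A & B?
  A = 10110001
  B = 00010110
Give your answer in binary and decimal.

Apply & to each column (1 only where both bits are 1):
  10110001
& 00010110
----------
  00010000

Answer: 00010000 (16)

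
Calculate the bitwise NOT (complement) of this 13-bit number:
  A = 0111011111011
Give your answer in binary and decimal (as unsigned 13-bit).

Flip each bit (0->1, 1->0):
  0111011111011
  1000100000100

Answer: 1000100000100 (4356)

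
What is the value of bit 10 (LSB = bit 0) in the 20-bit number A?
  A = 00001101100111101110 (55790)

Bit 10 is the 11th from the right.
  00001101100111101110
           ^
That bit is 0.

Answer: 0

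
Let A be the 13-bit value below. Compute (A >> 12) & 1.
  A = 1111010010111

Bit 12 is the 13th from the right.
  1111010010111
  ^
That bit is 1.

Answer: 1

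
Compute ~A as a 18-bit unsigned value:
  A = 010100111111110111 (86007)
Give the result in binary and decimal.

Flip each bit (0->1, 1->0):
  010100111111110111
  101011000000001000

Answer: 101011000000001000 (176136)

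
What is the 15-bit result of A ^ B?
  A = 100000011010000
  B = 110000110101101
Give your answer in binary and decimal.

Apply ^ to each column (1 where bits differ):
  100000011010000
^ 110000110101101
-----------------
  010000101111101

Answer: 010000101111101 (8573)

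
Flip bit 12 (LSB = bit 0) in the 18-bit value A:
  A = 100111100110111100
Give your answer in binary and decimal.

Mask = 1 << 12 = 000001000000000000
Bit 12 of A is 1; XOR with the mask flips it to 0.
  100111100110111100
^ 000001000000000000
--------------------
  100110100110111100

Answer: 100110100110111100 (158140)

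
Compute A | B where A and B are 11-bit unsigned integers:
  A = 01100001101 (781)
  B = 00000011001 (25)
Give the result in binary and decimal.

Apply | to each column (1 where either bit is 1):
  01100001101
| 00000011001
-------------
  01100011101

Answer: 01100011101 (797)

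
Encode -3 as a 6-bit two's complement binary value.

1. Binary of +3:  000011
2. Invert bits:     111100
3. Add 1:           111101

Answer: 111101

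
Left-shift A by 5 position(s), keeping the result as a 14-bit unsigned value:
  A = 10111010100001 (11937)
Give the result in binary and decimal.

Shift left by 5: drop the top 5 bit(s), append 5 zero(s) on the right.
  10111010100001  ->  discard [10111], keep [010100001], append 00000
= 01010000100000

Answer: 01010000100000 (5152)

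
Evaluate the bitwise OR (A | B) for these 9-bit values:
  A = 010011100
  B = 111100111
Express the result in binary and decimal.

Apply | to each column (1 where either bit is 1):
  010011100
| 111100111
-----------
  111111111

Answer: 111111111 (511)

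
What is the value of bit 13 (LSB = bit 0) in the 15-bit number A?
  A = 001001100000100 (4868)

Bit 13 is the 14th from the right.
  001001100000100
   ^
That bit is 0.

Answer: 0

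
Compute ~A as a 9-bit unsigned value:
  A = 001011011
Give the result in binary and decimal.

Flip each bit (0->1, 1->0):
  001011011
  110100100

Answer: 110100100 (420)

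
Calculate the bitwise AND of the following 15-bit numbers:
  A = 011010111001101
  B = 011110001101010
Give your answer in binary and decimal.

Apply & to each column (1 only where both bits are 1):
  011010111001101
& 011110001101010
-----------------
  011010001001000

Answer: 011010001001000 (13384)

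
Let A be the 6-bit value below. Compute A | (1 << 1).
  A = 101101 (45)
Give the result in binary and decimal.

Mask = 1 << 1 = 000010
Bit 1 of A is 0, so OR-ing with the mask flips it to 1.
  101101
| 000010
--------
  101111

Answer: 101111 (47)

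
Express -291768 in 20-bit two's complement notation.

1. Binary of +291768:  01000111001110111000
2. Invert bits:     10111000110001000111
3. Add 1:           10111000110001001000

Answer: 10111000110001001000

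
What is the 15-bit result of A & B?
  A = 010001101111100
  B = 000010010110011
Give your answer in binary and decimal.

Apply & to each column (1 only where both bits are 1):
  010001101111100
& 000010010110011
-----------------
  000000000110000

Answer: 000000000110000 (48)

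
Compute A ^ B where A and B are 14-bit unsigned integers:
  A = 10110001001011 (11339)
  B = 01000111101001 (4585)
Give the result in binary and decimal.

Apply ^ to each column (1 where bits differ):
  10110001001011
^ 01000111101001
----------------
  11110110100010

Answer: 11110110100010 (15778)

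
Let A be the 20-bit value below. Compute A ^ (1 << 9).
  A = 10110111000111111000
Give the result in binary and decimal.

Mask = 1 << 9 = 00000000001000000000
Bit 9 of A is 0; XOR with the mask flips it to 1.
  10110111000111111000
^ 00000000001000000000
----------------------
  10110111001111111000

Answer: 10110111001111111000 (750584)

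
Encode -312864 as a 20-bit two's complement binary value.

1. Binary of +312864:  01001100011000100000
2. Invert bits:     10110011100111011111
3. Add 1:           10110011100111100000

Answer: 10110011100111100000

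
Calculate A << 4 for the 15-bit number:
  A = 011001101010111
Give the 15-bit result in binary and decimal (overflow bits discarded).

Shift left by 4: drop the top 4 bit(s), append 4 zero(s) on the right.
  011001101010111  ->  discard [0110], keep [01101010111], append 0000
= 011010101110000

Answer: 011010101110000 (13680)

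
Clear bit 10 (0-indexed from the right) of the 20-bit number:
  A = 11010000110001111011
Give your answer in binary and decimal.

Mask = ~(1 << 10) = 11111111101111111111
Bit 10 of A is 1, so AND-ing with the mask clears it to 0.
  11010000110001111011
& 11111111101111111111
----------------------
  11010000100001111011

Answer: 11010000100001111011 (854139)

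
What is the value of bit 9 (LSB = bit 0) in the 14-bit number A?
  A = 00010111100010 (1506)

Bit 9 is the 10th from the right.
  00010111100010
      ^
That bit is 0.

Answer: 0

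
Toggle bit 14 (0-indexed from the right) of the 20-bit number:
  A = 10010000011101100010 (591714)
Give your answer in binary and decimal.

Mask = 1 << 14 = 00000100000000000000
Bit 14 of A is 0; XOR with the mask flips it to 1.
  10010000011101100010
^ 00000100000000000000
----------------------
  10010100011101100010

Answer: 10010100011101100010 (608098)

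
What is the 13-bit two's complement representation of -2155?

1. Binary of +2155:  0100001101011
2. Invert bits:     1011110010100
3. Add 1:           1011110010101

Answer: 1011110010101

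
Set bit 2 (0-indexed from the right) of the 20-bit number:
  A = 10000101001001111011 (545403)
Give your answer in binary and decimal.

Mask = 1 << 2 = 00000000000000000100
Bit 2 of A is 0, so OR-ing with the mask flips it to 1.
  10000101001001111011
| 00000000000000000100
----------------------
  10000101001001111111

Answer: 10000101001001111111 (545407)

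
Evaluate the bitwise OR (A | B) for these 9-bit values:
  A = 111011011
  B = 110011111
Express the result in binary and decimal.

Apply | to each column (1 where either bit is 1):
  111011011
| 110011111
-----------
  111011111

Answer: 111011111 (479)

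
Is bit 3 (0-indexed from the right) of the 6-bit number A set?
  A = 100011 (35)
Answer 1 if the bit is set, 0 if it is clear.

Bit 3 is the 4th from the right.
  100011
    ^
That bit is 0.

Answer: 0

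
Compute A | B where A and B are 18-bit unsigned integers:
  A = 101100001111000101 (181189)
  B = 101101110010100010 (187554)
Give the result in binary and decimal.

Apply | to each column (1 where either bit is 1):
  101100001111000101
| 101101110010100010
--------------------
  101101111111100111

Answer: 101101111111100111 (188391)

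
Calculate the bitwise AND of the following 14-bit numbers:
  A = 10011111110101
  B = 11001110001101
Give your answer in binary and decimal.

Apply & to each column (1 only where both bits are 1):
  10011111110101
& 11001110001101
----------------
  10001110000101

Answer: 10001110000101 (9093)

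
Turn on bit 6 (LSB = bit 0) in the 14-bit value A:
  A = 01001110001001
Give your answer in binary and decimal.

Mask = 1 << 6 = 00000001000000
Bit 6 of A is 0, so OR-ing with the mask flips it to 1.
  01001110001001
| 00000001000000
----------------
  01001111001001

Answer: 01001111001001 (5065)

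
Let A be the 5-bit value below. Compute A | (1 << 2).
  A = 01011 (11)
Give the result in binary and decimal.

Mask = 1 << 2 = 00100
Bit 2 of A is 0, so OR-ing with the mask flips it to 1.
  01011
| 00100
-------
  01111

Answer: 01111 (15)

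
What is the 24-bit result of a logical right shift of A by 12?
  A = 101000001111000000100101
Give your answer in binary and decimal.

Logical shift right by 12: drop the bottom 12 bit(s), prepend 12 zero(s) on the left.
  101000001111000000100101  ->  keep [101000001111], discard [000000100101], prepend 000000000000
= 000000000000101000001111

Answer: 000000000000101000001111 (2575)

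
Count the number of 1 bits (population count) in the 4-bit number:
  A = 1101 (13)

1101
1-bits at positions (from bit 0 = LSB): 0, 2, 3
Count = 3

Answer: 3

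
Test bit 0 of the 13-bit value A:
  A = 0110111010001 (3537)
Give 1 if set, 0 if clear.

Bit 0 is the 1st from the right.
  0110111010001
              ^
That bit is 1.

Answer: 1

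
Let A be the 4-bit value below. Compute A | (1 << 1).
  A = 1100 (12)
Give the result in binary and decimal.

Mask = 1 << 1 = 0010
Bit 1 of A is 0, so OR-ing with the mask flips it to 1.
  1100
| 0010
------
  1110

Answer: 1110 (14)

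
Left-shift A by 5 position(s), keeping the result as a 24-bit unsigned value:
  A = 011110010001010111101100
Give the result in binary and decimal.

Shift left by 5: drop the top 5 bit(s), append 5 zero(s) on the right.
  011110010001010111101100  ->  discard [01111], keep [0010001010111101100], append 00000
= 001000101011110110000000

Answer: 001000101011110110000000 (2276736)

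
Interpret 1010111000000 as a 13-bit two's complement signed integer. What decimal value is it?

MSB is 1, so the value is negative. Find the magnitude:
1. Invert bits:  0101000111111
2. Add 1:        0101001000000  = 2624
3. Apply sign:   -2624

Answer: -2624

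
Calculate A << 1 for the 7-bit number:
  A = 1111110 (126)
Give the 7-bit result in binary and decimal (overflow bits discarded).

Shift left by 1: drop the top 1 bit(s), append 1 zero(s) on the right.
  1111110  ->  discard [1], keep [111110], append 0
= 1111100

Answer: 1111100 (124)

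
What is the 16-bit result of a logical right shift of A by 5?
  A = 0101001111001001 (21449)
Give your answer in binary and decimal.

Logical shift right by 5: drop the bottom 5 bit(s), prepend 5 zero(s) on the left.
  0101001111001001  ->  keep [01010011110], discard [01001], prepend 00000
= 0000001010011110

Answer: 0000001010011110 (670)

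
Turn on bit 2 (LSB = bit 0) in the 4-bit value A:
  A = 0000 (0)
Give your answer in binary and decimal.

Mask = 1 << 2 = 0100
Bit 2 of A is 0, so OR-ing with the mask flips it to 1.
  0000
| 0100
------
  0100

Answer: 0100 (4)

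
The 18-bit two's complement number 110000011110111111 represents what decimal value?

MSB is 1, so the value is negative. Find the magnitude:
1. Invert bits:  001111100001000000
2. Add 1:        001111100001000001  = 63553
3. Apply sign:   -63553

Answer: -63553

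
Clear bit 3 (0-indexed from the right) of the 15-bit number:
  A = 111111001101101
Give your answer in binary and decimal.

Mask = ~(1 << 3) = 111111111110111
Bit 3 of A is 1, so AND-ing with the mask clears it to 0.
  111111001101101
& 111111111110111
-----------------
  111111001100101

Answer: 111111001100101 (32357)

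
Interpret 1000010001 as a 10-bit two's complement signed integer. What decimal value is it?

MSB is 1, so the value is negative. Find the magnitude:
1. Invert bits:  0111101110
2. Add 1:        0111101111  = 495
3. Apply sign:   -495

Answer: -495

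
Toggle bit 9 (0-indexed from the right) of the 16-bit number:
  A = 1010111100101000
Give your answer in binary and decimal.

Mask = 1 << 9 = 0000001000000000
Bit 9 of A is 1; XOR with the mask flips it to 0.
  1010111100101000
^ 0000001000000000
------------------
  1010110100101000

Answer: 1010110100101000 (44328)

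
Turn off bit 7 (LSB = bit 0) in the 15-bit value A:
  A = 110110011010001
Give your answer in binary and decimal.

Mask = ~(1 << 7) = 111111101111111
Bit 7 of A is 1, so AND-ing with the mask clears it to 0.
  110110011010001
& 111111101111111
-----------------
  110110001010001

Answer: 110110001010001 (27729)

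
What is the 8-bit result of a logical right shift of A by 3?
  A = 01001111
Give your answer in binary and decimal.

Logical shift right by 3: drop the bottom 3 bit(s), prepend 3 zero(s) on the left.
  01001111  ->  keep [01001], discard [111], prepend 000
= 00001001

Answer: 00001001 (9)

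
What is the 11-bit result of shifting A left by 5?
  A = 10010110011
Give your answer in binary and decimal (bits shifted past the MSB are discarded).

Shift left by 5: drop the top 5 bit(s), append 5 zero(s) on the right.
  10010110011  ->  discard [10010], keep [110011], append 00000
= 11001100000

Answer: 11001100000 (1632)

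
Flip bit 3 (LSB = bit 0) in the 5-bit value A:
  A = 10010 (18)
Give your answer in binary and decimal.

Mask = 1 << 3 = 01000
Bit 3 of A is 0; XOR with the mask flips it to 1.
  10010
^ 01000
-------
  11010

Answer: 11010 (26)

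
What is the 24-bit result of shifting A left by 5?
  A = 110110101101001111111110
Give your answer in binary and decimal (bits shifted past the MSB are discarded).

Shift left by 5: drop the top 5 bit(s), append 5 zero(s) on the right.
  110110101101001111111110  ->  discard [11011], keep [0101101001111111110], append 00000
= 010110100111111111000000

Answer: 010110100111111111000000 (5930944)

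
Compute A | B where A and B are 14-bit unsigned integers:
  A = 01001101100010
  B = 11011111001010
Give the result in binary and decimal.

Apply | to each column (1 where either bit is 1):
  01001101100010
| 11011111001010
----------------
  11011111101010

Answer: 11011111101010 (14314)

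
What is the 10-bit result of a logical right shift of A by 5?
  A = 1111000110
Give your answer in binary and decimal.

Logical shift right by 5: drop the bottom 5 bit(s), prepend 5 zero(s) on the left.
  1111000110  ->  keep [11110], discard [00110], prepend 00000
= 0000011110

Answer: 0000011110 (30)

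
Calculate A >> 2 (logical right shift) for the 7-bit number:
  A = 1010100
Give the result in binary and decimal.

Logical shift right by 2: drop the bottom 2 bit(s), prepend 2 zero(s) on the left.
  1010100  ->  keep [10101], discard [00], prepend 00
= 0010101

Answer: 0010101 (21)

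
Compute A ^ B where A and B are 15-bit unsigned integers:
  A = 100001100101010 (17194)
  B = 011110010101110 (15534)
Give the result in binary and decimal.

Apply ^ to each column (1 where bits differ):
  100001100101010
^ 011110010101110
-----------------
  111111110000100

Answer: 111111110000100 (32644)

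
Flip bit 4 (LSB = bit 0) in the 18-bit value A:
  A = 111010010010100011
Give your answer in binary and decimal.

Mask = 1 << 4 = 000000000000010000
Bit 4 of A is 0; XOR with the mask flips it to 1.
  111010010010100011
^ 000000000000010000
--------------------
  111010010010110011

Answer: 111010010010110011 (238771)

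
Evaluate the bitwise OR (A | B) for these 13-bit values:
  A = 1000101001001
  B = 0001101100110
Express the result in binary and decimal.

Apply | to each column (1 where either bit is 1):
  1000101001001
| 0001101100110
---------------
  1001101101111

Answer: 1001101101111 (4975)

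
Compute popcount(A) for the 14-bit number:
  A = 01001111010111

01001111010111
1-bits at positions (from bit 0 = LSB): 0, 1, 2, 4, 6, 7, 8, 9, 12
Count = 9

Answer: 9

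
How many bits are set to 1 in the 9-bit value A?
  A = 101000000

101000000
1-bits at positions (from bit 0 = LSB): 6, 8
Count = 2

Answer: 2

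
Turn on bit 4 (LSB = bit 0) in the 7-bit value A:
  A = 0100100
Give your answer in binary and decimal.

Mask = 1 << 4 = 0010000
Bit 4 of A is 0, so OR-ing with the mask flips it to 1.
  0100100
| 0010000
---------
  0110100

Answer: 0110100 (52)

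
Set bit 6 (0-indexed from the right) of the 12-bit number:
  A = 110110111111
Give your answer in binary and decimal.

Mask = 1 << 6 = 000001000000
Bit 6 of A is 0, so OR-ing with the mask flips it to 1.
  110110111111
| 000001000000
--------------
  110111111111

Answer: 110111111111 (3583)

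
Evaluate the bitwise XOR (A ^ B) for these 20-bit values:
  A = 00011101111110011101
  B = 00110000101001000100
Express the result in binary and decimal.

Apply ^ to each column (1 where bits differ):
  00011101111110011101
^ 00110000101001000100
----------------------
  00101101010111011001

Answer: 00101101010111011001 (185817)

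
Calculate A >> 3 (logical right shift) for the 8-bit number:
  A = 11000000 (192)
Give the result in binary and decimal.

Logical shift right by 3: drop the bottom 3 bit(s), prepend 3 zero(s) on the left.
  11000000  ->  keep [11000], discard [000], prepend 000
= 00011000

Answer: 00011000 (24)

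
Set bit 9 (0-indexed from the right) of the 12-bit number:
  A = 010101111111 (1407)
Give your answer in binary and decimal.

Mask = 1 << 9 = 001000000000
Bit 9 of A is 0, so OR-ing with the mask flips it to 1.
  010101111111
| 001000000000
--------------
  011101111111

Answer: 011101111111 (1919)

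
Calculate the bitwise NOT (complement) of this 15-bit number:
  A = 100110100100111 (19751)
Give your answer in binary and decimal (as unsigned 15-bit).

Flip each bit (0->1, 1->0):
  100110100100111
  011001011011000

Answer: 011001011011000 (13016)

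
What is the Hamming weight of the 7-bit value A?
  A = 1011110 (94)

1011110
1-bits at positions (from bit 0 = LSB): 1, 2, 3, 4, 6
Count = 5

Answer: 5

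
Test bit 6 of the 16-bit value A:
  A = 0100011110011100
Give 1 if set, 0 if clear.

Bit 6 is the 7th from the right.
  0100011110011100
           ^
That bit is 0.

Answer: 0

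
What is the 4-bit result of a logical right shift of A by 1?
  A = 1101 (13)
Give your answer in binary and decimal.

Logical shift right by 1: drop the bottom 1 bit(s), prepend 1 zero(s) on the left.
  1101  ->  keep [110], discard [1], prepend 0
= 0110

Answer: 0110 (6)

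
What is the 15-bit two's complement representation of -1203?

1. Binary of +1203:  000010010110011
2. Invert bits:     111101101001100
3. Add 1:           111101101001101

Answer: 111101101001101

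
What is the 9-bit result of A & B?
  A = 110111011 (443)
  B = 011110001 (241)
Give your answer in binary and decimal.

Apply & to each column (1 only where both bits are 1):
  110111011
& 011110001
-----------
  010110001

Answer: 010110001 (177)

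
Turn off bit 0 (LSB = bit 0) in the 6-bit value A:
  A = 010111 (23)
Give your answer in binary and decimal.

Mask = ~(1 << 0) = 111110
Bit 0 of A is 1, so AND-ing with the mask clears it to 0.
  010111
& 111110
--------
  010110

Answer: 010110 (22)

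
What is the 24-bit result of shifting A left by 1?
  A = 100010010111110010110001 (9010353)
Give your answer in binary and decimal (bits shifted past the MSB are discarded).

Shift left by 1: drop the top 1 bit(s), append 1 zero(s) on the right.
  100010010111110010110001  ->  discard [1], keep [00010010111110010110001], append 0
= 000100101111100101100010

Answer: 000100101111100101100010 (1243490)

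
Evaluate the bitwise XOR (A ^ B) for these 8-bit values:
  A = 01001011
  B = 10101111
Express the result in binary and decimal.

Apply ^ to each column (1 where bits differ):
  01001011
^ 10101111
----------
  11100100

Answer: 11100100 (228)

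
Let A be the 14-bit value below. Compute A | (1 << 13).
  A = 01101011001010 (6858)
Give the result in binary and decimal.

Mask = 1 << 13 = 10000000000000
Bit 13 of A is 0, so OR-ing with the mask flips it to 1.
  01101011001010
| 10000000000000
----------------
  11101011001010

Answer: 11101011001010 (15050)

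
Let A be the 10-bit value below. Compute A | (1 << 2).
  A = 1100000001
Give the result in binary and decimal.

Mask = 1 << 2 = 0000000100
Bit 2 of A is 0, so OR-ing with the mask flips it to 1.
  1100000001
| 0000000100
------------
  1100000101

Answer: 1100000101 (773)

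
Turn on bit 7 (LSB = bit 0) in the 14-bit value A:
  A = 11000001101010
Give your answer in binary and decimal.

Mask = 1 << 7 = 00000010000000
Bit 7 of A is 0, so OR-ing with the mask flips it to 1.
  11000001101010
| 00000010000000
----------------
  11000011101010

Answer: 11000011101010 (12522)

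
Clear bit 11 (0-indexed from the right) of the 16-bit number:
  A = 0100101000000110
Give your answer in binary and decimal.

Mask = ~(1 << 11) = 1111011111111111
Bit 11 of A is 1, so AND-ing with the mask clears it to 0.
  0100101000000110
& 1111011111111111
------------------
  0100001000000110

Answer: 0100001000000110 (16902)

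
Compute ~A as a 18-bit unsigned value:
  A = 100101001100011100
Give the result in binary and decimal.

Flip each bit (0->1, 1->0):
  100101001100011100
  011010110011100011

Answer: 011010110011100011 (109795)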